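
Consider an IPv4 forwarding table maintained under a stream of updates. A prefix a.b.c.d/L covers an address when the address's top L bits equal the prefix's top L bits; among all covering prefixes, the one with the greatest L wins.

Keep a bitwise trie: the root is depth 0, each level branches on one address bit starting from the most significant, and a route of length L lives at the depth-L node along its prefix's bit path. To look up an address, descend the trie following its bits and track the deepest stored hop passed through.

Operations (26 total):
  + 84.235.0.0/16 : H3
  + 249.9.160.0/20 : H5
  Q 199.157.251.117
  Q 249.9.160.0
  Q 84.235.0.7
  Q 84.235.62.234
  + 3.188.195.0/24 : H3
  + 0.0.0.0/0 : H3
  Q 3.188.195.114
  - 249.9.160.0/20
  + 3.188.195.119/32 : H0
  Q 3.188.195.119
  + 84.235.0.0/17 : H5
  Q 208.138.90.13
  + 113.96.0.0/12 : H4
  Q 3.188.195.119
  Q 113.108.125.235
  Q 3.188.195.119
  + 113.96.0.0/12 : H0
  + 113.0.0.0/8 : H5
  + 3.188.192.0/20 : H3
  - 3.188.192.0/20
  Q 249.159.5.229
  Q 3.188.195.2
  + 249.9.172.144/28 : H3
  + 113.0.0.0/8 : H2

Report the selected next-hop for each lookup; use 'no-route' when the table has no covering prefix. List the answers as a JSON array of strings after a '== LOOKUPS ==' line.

Trace:
  add 84.235.0.0/16 -> H3 at depth 16
  add 249.9.160.0/20 -> H5 at depth 20
  Q 199.157.251.117: descend 11 ; hops seen [∅] ; pick no-route
  Q 249.9.160.0: descend 11111001000010011010 ; hops seen [H5] ; pick H5
  Q 84.235.0.7: descend 0101010011101011 ; hops seen [H3] ; pick H3
  Q 84.235.62.234: descend 0101010011101011 ; hops seen [H3] ; pick H3
  add 3.188.195.0/24 -> H3 at depth 24
  add 0.0.0.0/0 -> H3 at depth 0
  Q 3.188.195.114: descend 000000111011110011000011 ; hops seen [H3,H3] ; pick H3
  - 249.9.160.0/20 clear@20
  add 3.188.195.119/32 -> H0 at depth 32
  Q 3.188.195.119: descend 00000011101111001100001101110111 ; hops seen [H3,H3,H0] ; pick H0
  add 84.235.0.0/17 -> H5 at depth 17
  Q 208.138.90.13: descend 11 ; hops seen [H3] ; pick H3
  add 113.96.0.0/12 -> H4 at depth 12
  Q 3.188.195.119: descend 00000011101111001100001101110111 ; hops seen [H3,H3,H0] ; pick H0
  Q 113.108.125.235: descend 011100010110 ; hops seen [H3,H4] ; pick H4
  Q 3.188.195.119: descend 00000011101111001100001101110111 ; hops seen [H3,H3,H0] ; pick H0
  add 113.96.0.0/12 -> H0 at depth 12
  add 113.0.0.0/8 -> H5 at depth 8
  add 3.188.192.0/20 -> H3 at depth 20
  - 3.188.192.0/20 clear@20
  Q 249.159.5.229: descend 11111001 ; hops seen [H3] ; pick H3
  Q 3.188.195.2: descend 0000001110111100110000110 ; hops seen [H3,H3] ; pick H3
  add 249.9.172.144/28 -> H3 at depth 28
  add 113.0.0.0/8 -> H2 at depth 8

== LOOKUPS ==
["no-route","H5","H3","H3","H3","H0","H3","H0","H4","H0","H3","H3"]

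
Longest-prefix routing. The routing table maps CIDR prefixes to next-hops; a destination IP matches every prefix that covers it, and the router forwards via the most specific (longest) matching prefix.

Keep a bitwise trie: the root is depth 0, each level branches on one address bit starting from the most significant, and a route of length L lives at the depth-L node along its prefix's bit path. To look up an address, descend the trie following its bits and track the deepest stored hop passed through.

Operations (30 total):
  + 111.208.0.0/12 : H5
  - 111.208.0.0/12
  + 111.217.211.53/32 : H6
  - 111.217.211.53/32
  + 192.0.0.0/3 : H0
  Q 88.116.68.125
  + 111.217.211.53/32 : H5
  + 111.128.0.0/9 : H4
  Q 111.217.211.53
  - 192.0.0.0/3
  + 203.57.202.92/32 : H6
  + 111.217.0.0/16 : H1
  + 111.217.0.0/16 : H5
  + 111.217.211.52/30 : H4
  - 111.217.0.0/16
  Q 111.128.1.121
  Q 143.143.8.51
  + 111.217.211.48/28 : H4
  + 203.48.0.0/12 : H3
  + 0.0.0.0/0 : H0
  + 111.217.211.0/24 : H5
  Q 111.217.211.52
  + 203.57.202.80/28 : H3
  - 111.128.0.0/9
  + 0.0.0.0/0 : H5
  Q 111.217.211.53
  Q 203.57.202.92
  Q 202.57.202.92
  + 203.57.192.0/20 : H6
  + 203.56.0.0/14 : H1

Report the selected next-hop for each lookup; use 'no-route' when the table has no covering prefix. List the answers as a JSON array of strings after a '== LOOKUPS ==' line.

Trace:
  add 111.208.0.0/12 -> H5 at depth 12
  del 111.208.0.0/12 (clear depth 12)
  add 111.217.211.53/32 -> H6 at depth 32
  del 111.217.211.53/32 (clear depth 32)
  add 192.0.0.0/3 -> H0 at depth 3
  ? 88.116.68.125  path d0:-→d1:-→d2:-  best=no-route
  add 111.217.211.53/32 -> H5 at depth 32
  add 111.128.0.0/9 -> H4 at depth 9
  ? 111.217.211.53  path d0:-→d1:-→d2:-→d3:-→d4:-→d5:-→d6:-→d7:-→d8:-→d9:H4→d10:-→d11:-→d12:-→d13:-→d14:-→d15:-→d16:-→d17:-→d18:-→d19:-→d20:-→d21:-→d22:-→d23:-→d24:-→d25:-→d26:-→d27:-→d28:-→d29:-→d30:-→d31:-→d32:H5  best=H5
  del 192.0.0.0/3 (clear depth 3)
  add 203.57.202.92/32 -> H6 at depth 32
  add 111.217.0.0/16 -> H1 at depth 16
  add 111.217.0.0/16 -> H5 at depth 16
  add 111.217.211.52/30 -> H4 at depth 30
  del 111.217.0.0/16 (clear depth 16)
  ? 111.128.1.121  path d0:-→d1:-→d2:-→d3:-→d4:-→d5:-→d6:-→d7:-→d8:-→d9:H4  best=H4
  ? 143.143.8.51  path d0:-→d1:-  best=no-route
  add 111.217.211.48/28 -> H4 at depth 28
  add 203.48.0.0/12 -> H3 at depth 12
  add 0.0.0.0/0 -> H0 at depth 0
  add 111.217.211.0/24 -> H5 at depth 24
  ? 111.217.211.52  path d0:H0→d1:-→d2:-→d3:-→d4:-→d5:-→d6:-→d7:-→d8:-→d9:H4→d10:-→d11:-→d12:-→d13:-→d14:-→d15:-→d16:-→d17:-→d18:-→d19:-→d20:-→d21:-→d22:-→d23:-→d24:H5→d25:-→d26:-→d27:-→d28:H4→d29:-→d30:H4→d31:-  best=H4
  add 203.57.202.80/28 -> H3 at depth 28
  del 111.128.0.0/9 (clear depth 9)
  add 0.0.0.0/0 -> H5 at depth 0
  ? 111.217.211.53  path d0:H5→d1:-→d2:-→d3:-→d4:-→d5:-→d6:-→d7:-→d8:-→d9:-→d10:-→d11:-→d12:-→d13:-→d14:-→d15:-→d16:-→d17:-→d18:-→d19:-→d20:-→d21:-→d22:-→d23:-→d24:H5→d25:-→d26:-→d27:-→d28:H4→d29:-→d30:H4→d31:-→d32:H5  best=H5
  ? 203.57.202.92  path d0:H5→d1:-→d2:-→d3:-→d4:-→d5:-→d6:-→d7:-→d8:-→d9:-→d10:-→d11:-→d12:H3→d13:-→d14:-→d15:-→d16:-→d17:-→d18:-→d19:-→d20:-→d21:-→d22:-→d23:-→d24:-→d25:-→d26:-→d27:-→d28:H3→d29:-→d30:-→d31:-→d32:H6  best=H6
  ? 202.57.202.92  path d0:H5→d1:-→d2:-→d3:-→d4:-→d5:-→d6:-→d7:-  best=H5
  add 203.57.192.0/20 -> H6 at depth 20
  add 203.56.0.0/14 -> H1 at depth 14

== LOOKUPS ==
["no-route","H5","H4","no-route","H4","H5","H6","H5"]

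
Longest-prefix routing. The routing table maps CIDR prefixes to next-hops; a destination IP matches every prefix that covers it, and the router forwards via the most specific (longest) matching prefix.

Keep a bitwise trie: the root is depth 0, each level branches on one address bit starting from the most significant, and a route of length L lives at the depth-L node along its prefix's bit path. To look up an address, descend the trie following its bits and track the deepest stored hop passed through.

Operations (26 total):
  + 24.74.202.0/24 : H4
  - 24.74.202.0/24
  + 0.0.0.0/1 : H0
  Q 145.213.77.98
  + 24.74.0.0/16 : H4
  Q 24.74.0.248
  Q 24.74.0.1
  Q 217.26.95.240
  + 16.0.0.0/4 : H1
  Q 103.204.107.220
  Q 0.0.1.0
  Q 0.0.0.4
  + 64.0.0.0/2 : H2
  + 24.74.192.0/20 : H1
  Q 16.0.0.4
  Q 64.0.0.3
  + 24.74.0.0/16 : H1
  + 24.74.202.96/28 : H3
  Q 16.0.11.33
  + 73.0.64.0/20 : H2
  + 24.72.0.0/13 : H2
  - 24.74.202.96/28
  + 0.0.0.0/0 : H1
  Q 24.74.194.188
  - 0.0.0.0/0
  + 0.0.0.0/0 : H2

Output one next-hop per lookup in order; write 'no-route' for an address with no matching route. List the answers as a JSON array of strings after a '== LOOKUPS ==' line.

Apply in order:
  add 24.74.202.0/24 -> H4 at depth 24
  del 24.74.202.0/24 (clear depth 24)
  add 0.0.0.0/1 -> H0 at depth 1
  ? 145.213.77.98  path d0:-  best=no-route
  add 24.74.0.0/16 -> H4 at depth 16
  ? 24.74.0.248  path d0:-→d1:H0→d2:-→d3:-→d4:-→d5:-→d6:-→d7:-→d8:-→d9:-→d10:-→d11:-→d12:-→d13:-→d14:-→d15:-→d16:H4  best=H4
  ? 24.74.0.1  path d0:-→d1:H0→d2:-→d3:-→d4:-→d5:-→d6:-→d7:-→d8:-→d9:-→d10:-→d11:-→d12:-→d13:-→d14:-→d15:-→d16:H4  best=H4
  ? 217.26.95.240  path d0:-  best=no-route
  add 16.0.0.0/4 -> H1 at depth 4
  ? 103.204.107.220  path d0:-→d1:H0  best=H0
  ? 0.0.1.0  path d0:-→d1:H0→d2:-→d3:-  best=H0
  ? 0.0.0.4  path d0:-→d1:H0→d2:-→d3:-  best=H0
  add 64.0.0.0/2 -> H2 at depth 2
  add 24.74.192.0/20 -> H1 at depth 20
  ? 16.0.0.4  path d0:-→d1:H0→d2:-→d3:-→d4:H1  best=H1
  ? 64.0.0.3  path d0:-→d1:H0→d2:H2  best=H2
  add 24.74.0.0/16 -> H1 at depth 16
  add 24.74.202.96/28 -> H3 at depth 28
  ? 16.0.11.33  path d0:-→d1:H0→d2:-→d3:-→d4:H1  best=H1
  add 73.0.64.0/20 -> H2 at depth 20
  add 24.72.0.0/13 -> H2 at depth 13
  del 24.74.202.96/28 (clear depth 28)
  add 0.0.0.0/0 -> H1 at depth 0
  ? 24.74.194.188  path d0:H1→d1:H0→d2:-→d3:-→d4:H1→d5:-→d6:-→d7:-→d8:-→d9:-→d10:-→d11:-→d12:-→d13:H2→d14:-→d15:-→d16:H1→d17:-→d18:-→d19:-→d20:H1  best=H1
  del 0.0.0.0/0 (clear depth 0)
  add 0.0.0.0/0 -> H2 at depth 0

== LOOKUPS ==
["no-route","H4","H4","no-route","H0","H0","H0","H1","H2","H1","H1"]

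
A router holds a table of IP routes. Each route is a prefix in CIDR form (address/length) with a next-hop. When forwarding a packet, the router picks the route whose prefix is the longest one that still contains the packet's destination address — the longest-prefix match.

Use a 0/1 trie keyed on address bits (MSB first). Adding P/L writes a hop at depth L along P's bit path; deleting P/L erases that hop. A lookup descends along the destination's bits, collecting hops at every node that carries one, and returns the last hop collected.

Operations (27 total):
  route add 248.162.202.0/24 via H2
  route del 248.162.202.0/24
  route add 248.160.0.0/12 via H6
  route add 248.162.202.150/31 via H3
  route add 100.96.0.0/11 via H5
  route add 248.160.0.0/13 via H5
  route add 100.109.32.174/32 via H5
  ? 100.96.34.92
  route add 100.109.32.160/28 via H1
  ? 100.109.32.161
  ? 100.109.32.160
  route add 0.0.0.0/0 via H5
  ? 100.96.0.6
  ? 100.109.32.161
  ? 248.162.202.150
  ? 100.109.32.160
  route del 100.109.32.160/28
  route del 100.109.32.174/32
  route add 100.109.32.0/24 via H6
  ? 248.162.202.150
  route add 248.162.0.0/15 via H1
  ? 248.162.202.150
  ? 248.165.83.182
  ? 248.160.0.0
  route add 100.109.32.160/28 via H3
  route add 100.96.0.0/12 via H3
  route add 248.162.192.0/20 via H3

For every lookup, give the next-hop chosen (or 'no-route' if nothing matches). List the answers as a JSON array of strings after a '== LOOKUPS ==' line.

Apply in order:
  add 248.162.202.0/24 -> H2 at depth 24
  - 248.162.202.0/24 clear@24
  add 248.160.0.0/12 -> H6 at depth 12
  add 248.162.202.150/31 -> H3 at depth 31
  add 100.96.0.0/11 -> H5 at depth 11
  add 248.160.0.0/13 -> H5 at depth 13
  add 100.109.32.174/32 -> H5 at depth 32
  lookup 100.96.34.92: bits 011001000110 walk d0:-→d1:-→d2:-→d3:-→d4:-→d5:-→d6:-→d7:-→d8:-→d9:-→d10:-→d11:H5→d12:- -> H5
  add 100.109.32.160/28 -> H1 at depth 28
  lookup 100.109.32.161: bits 0110010001101101001000001010 walk d0:-→d1:-→d2:-→d3:-→d4:-→d5:-→d6:-→d7:-→d8:-→d9:-→d10:-→d11:H5→d12:-→d13:-→d14:-→d15:-→d16:-→d17:-→d18:-→d19:-→d20:-→d21:-→d22:-→d23:-→d24:-→d25:-→d26:-→d27:-→d28:H1 -> H1
  lookup 100.109.32.160: bits 0110010001101101001000001010 walk d0:-→d1:-→d2:-→d3:-→d4:-→d5:-→d6:-→d7:-→d8:-→d9:-→d10:-→d11:H5→d12:-→d13:-→d14:-→d15:-→d16:-→d17:-→d18:-→d19:-→d20:-→d21:-→d22:-→d23:-→d24:-→d25:-→d26:-→d27:-→d28:H1 -> H1
  add 0.0.0.0/0 -> H5 at depth 0
  lookup 100.96.0.6: bits 011001000110 walk d0:H5→d1:-→d2:-→d3:-→d4:-→d5:-→d6:-→d7:-→d8:-→d9:-→d10:-→d11:H5→d12:- -> H5
  lookup 100.109.32.161: bits 0110010001101101001000001010 walk d0:H5→d1:-→d2:-→d3:-→d4:-→d5:-→d6:-→d7:-→d8:-→d9:-→d10:-→d11:H5→d12:-→d13:-→d14:-→d15:-→d16:-→d17:-→d18:-→d19:-→d20:-→d21:-→d22:-→d23:-→d24:-→d25:-→d26:-→d27:-→d28:H1 -> H1
  lookup 248.162.202.150: bits 1111100010100010110010101001011 walk d0:H5→d1:-→d2:-→d3:-→d4:-→d5:-→d6:-→d7:-→d8:-→d9:-→d10:-→d11:-→d12:H6→d13:H5→d14:-→d15:-→d16:-→d17:-→d18:-→d19:-→d20:-→d21:-→d22:-→d23:-→d24:-→d25:-→d26:-→d27:-→d28:-→d29:-→d30:-→d31:H3 -> H3
  lookup 100.109.32.160: bits 0110010001101101001000001010 walk d0:H5→d1:-→d2:-→d3:-→d4:-→d5:-→d6:-→d7:-→d8:-→d9:-→d10:-→d11:H5→d12:-→d13:-→d14:-→d15:-→d16:-→d17:-→d18:-→d19:-→d20:-→d21:-→d22:-→d23:-→d24:-→d25:-→d26:-→d27:-→d28:H1 -> H1
  - 100.109.32.160/28 clear@28
  - 100.109.32.174/32 clear@32
  add 100.109.32.0/24 -> H6 at depth 24
  lookup 248.162.202.150: bits 1111100010100010110010101001011 walk d0:H5→d1:-→d2:-→d3:-→d4:-→d5:-→d6:-→d7:-→d8:-→d9:-→d10:-→d11:-→d12:H6→d13:H5→d14:-→d15:-→d16:-→d17:-→d18:-→d19:-→d20:-→d21:-→d22:-→d23:-→d24:-→d25:-→d26:-→d27:-→d28:-→d29:-→d30:-→d31:H3 -> H3
  add 248.162.0.0/15 -> H1 at depth 15
  lookup 248.162.202.150: bits 1111100010100010110010101001011 walk d0:H5→d1:-→d2:-→d3:-→d4:-→d5:-→d6:-→d7:-→d8:-→d9:-→d10:-→d11:-→d12:H6→d13:H5→d14:-→d15:H1→d16:-→d17:-→d18:-→d19:-→d20:-→d21:-→d22:-→d23:-→d24:-→d25:-→d26:-→d27:-→d28:-→d29:-→d30:-→d31:H3 -> H3
  lookup 248.165.83.182: bits 1111100010100 walk d0:H5→d1:-→d2:-→d3:-→d4:-→d5:-→d6:-→d7:-→d8:-→d9:-→d10:-→d11:-→d12:H6→d13:H5 -> H5
  lookup 248.160.0.0: bits 11111000101000 walk d0:H5→d1:-→d2:-→d3:-→d4:-→d5:-→d6:-→d7:-→d8:-→d9:-→d10:-→d11:-→d12:H6→d13:H5→d14:- -> H5
  add 100.109.32.160/28 -> H3 at depth 28
  add 100.96.0.0/12 -> H3 at depth 12
  add 248.162.192.0/20 -> H3 at depth 20

== LOOKUPS ==
["H5","H1","H1","H5","H1","H3","H1","H3","H3","H5","H5"]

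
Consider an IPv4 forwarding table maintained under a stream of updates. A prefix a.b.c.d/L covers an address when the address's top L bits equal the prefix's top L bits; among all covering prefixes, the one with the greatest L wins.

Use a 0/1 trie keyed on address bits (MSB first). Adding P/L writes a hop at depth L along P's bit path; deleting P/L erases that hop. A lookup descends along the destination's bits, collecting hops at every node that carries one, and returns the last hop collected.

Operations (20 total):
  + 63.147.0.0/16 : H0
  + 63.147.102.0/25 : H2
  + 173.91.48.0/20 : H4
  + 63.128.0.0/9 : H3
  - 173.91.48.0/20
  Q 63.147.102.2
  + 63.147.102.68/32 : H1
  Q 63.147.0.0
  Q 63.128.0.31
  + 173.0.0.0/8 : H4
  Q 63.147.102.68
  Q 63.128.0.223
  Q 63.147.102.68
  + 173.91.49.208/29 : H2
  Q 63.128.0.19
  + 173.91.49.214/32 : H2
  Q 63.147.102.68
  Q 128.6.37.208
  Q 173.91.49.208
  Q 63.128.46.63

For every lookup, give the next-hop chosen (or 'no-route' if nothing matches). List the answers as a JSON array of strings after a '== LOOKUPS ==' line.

Process each operation:
  add 63.147.0.0/16 -> H0 at depth 16
  add 63.147.102.0/25 -> H2 at depth 25
  add 173.91.48.0/20 -> H4 at depth 20
  add 63.128.0.0/9 -> H3 at depth 9
  - 173.91.48.0/20 clear@20
  ? 63.147.102.2  path d0:-→d1:-→d2:-→d3:-→d4:-→d5:-→d6:-→d7:-→d8:-→d9:H3→d10:-→d11:-→d12:-→d13:-→d14:-→d15:-→d16:H0→d17:-→d18:-→d19:-→d20:-→d21:-→d22:-→d23:-→d24:-→d25:H2  best=H2
  add 63.147.102.68/32 -> H1 at depth 32
  ? 63.147.0.0  path d0:-→d1:-→d2:-→d3:-→d4:-→d5:-→d6:-→d7:-→d8:-→d9:H3→d10:-→d11:-→d12:-→d13:-→d14:-→d15:-→d16:H0→d17:-  best=H0
  ? 63.128.0.31  path d0:-→d1:-→d2:-→d3:-→d4:-→d5:-→d6:-→d7:-→d8:-→d9:H3→d10:-→d11:-  best=H3
  add 173.0.0.0/8 -> H4 at depth 8
  ? 63.147.102.68  path d0:-→d1:-→d2:-→d3:-→d4:-→d5:-→d6:-→d7:-→d8:-→d9:H3→d10:-→d11:-→d12:-→d13:-→d14:-→d15:-→d16:H0→d17:-→d18:-→d19:-→d20:-→d21:-→d22:-→d23:-→d24:-→d25:H2→d26:-→d27:-→d28:-→d29:-→d30:-→d31:-→d32:H1  best=H1
  ? 63.128.0.223  path d0:-→d1:-→d2:-→d3:-→d4:-→d5:-→d6:-→d7:-→d8:-→d9:H3→d10:-→d11:-  best=H3
  ? 63.147.102.68  path d0:-→d1:-→d2:-→d3:-→d4:-→d5:-→d6:-→d7:-→d8:-→d9:H3→d10:-→d11:-→d12:-→d13:-→d14:-→d15:-→d16:H0→d17:-→d18:-→d19:-→d20:-→d21:-→d22:-→d23:-→d24:-→d25:H2→d26:-→d27:-→d28:-→d29:-→d30:-→d31:-→d32:H1  best=H1
  add 173.91.49.208/29 -> H2 at depth 29
  ? 63.128.0.19  path d0:-→d1:-→d2:-→d3:-→d4:-→d5:-→d6:-→d7:-→d8:-→d9:H3→d10:-→d11:-  best=H3
  add 173.91.49.214/32 -> H2 at depth 32
  ? 63.147.102.68  path d0:-→d1:-→d2:-→d3:-→d4:-→d5:-→d6:-→d7:-→d8:-→d9:H3→d10:-→d11:-→d12:-→d13:-→d14:-→d15:-→d16:H0→d17:-→d18:-→d19:-→d20:-→d21:-→d22:-→d23:-→d24:-→d25:H2→d26:-→d27:-→d28:-→d29:-→d30:-→d31:-→d32:H1  best=H1
  ? 128.6.37.208  path d0:-→d1:-→d2:-  best=no-route
  ? 173.91.49.208  path d0:-→d1:-→d2:-→d3:-→d4:-→d5:-→d6:-→d7:-→d8:H4→d9:-→d10:-→d11:-→d12:-→d13:-→d14:-→d15:-→d16:-→d17:-→d18:-→d19:-→d20:-→d21:-→d22:-→d23:-→d24:-→d25:-→d26:-→d27:-→d28:-→d29:H2  best=H2
  ? 63.128.46.63  path d0:-→d1:-→d2:-→d3:-→d4:-→d5:-→d6:-→d7:-→d8:-→d9:H3→d10:-→d11:-  best=H3

== LOOKUPS ==
["H2","H0","H3","H1","H3","H1","H3","H1","no-route","H2","H3"]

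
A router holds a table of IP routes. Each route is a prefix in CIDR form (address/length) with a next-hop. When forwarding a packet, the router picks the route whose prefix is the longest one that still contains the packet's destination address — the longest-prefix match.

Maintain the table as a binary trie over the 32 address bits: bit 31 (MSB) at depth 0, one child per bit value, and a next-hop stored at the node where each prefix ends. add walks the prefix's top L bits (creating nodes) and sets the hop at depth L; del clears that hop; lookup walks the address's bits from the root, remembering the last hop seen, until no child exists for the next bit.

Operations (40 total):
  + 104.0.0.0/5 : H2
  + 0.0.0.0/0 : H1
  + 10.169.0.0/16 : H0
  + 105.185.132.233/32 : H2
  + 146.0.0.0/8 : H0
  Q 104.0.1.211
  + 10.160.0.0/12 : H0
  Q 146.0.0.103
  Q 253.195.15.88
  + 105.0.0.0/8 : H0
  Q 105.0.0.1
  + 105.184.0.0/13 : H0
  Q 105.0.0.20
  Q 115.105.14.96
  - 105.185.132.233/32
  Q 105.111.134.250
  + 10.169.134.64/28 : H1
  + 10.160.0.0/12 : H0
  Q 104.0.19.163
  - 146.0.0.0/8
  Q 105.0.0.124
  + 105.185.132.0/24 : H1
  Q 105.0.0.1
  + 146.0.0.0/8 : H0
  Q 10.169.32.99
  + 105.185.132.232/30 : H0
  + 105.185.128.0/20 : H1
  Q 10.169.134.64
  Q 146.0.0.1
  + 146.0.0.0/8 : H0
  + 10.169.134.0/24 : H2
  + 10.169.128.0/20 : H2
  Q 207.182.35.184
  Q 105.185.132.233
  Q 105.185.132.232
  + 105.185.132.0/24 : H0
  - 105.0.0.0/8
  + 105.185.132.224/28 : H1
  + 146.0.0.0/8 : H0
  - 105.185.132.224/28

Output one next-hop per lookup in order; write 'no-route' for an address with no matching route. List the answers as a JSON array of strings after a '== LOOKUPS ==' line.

Process each operation:
  add 104.0.0.0/5 -> H2 at depth 5
  add 0.0.0.0/0 -> H1 at depth 0
  add 10.169.0.0/16 -> H0 at depth 16
  add 105.185.132.233/32 -> H2 at depth 32
  add 146.0.0.0/8 -> H0 at depth 8
  ? 104.0.1.211  path d0:H1→d1:-→d2:-→d3:-→d4:-→d5:H2→d6:-→d7:-  best=H2
  add 10.160.0.0/12 -> H0 at depth 12
  ? 146.0.0.103  path d0:H1→d1:-→d2:-→d3:-→d4:-→d5:-→d6:-→d7:-→d8:H0  best=H0
  ? 253.195.15.88  path d0:H1→d1:-  best=H1
  add 105.0.0.0/8 -> H0 at depth 8
  ? 105.0.0.1  path d0:H1→d1:-→d2:-→d3:-→d4:-→d5:H2→d6:-→d7:-→d8:H0  best=H0
  add 105.184.0.0/13 -> H0 at depth 13
  ? 105.0.0.20  path d0:H1→d1:-→d2:-→d3:-→d4:-→d5:H2→d6:-→d7:-→d8:H0  best=H0
  ? 115.105.14.96  path d0:H1→d1:-→d2:-→d3:-  best=H1
  del 105.185.132.233/32 (clear depth 32)
  ? 105.111.134.250  path d0:H1→d1:-→d2:-→d3:-→d4:-→d5:H2→d6:-→d7:-→d8:H0  best=H0
  add 10.169.134.64/28 -> H1 at depth 28
  add 10.160.0.0/12 -> H0 at depth 12
  ? 104.0.19.163  path d0:H1→d1:-→d2:-→d3:-→d4:-→d5:H2→d6:-→d7:-  best=H2
  del 146.0.0.0/8 (clear depth 8)
  ? 105.0.0.124  path d0:H1→d1:-→d2:-→d3:-→d4:-→d5:H2→d6:-→d7:-→d8:H0  best=H0
  add 105.185.132.0/24 -> H1 at depth 24
  ? 105.0.0.1  path d0:H1→d1:-→d2:-→d3:-→d4:-→d5:H2→d6:-→d7:-→d8:H0  best=H0
  add 146.0.0.0/8 -> H0 at depth 8
  ? 10.169.32.99  path d0:H1→d1:-→d2:-→d3:-→d4:-→d5:-→d6:-→d7:-→d8:-→d9:-→d10:-→d11:-→d12:H0→d13:-→d14:-→d15:-→d16:H0  best=H0
  add 105.185.132.232/30 -> H0 at depth 30
  add 105.185.128.0/20 -> H1 at depth 20
  ? 10.169.134.64  path d0:H1→d1:-→d2:-→d3:-→d4:-→d5:-→d6:-→d7:-→d8:-→d9:-→d10:-→d11:-→d12:H0→d13:-→d14:-→d15:-→d16:H0→d17:-→d18:-→d19:-→d20:-→d21:-→d22:-→d23:-→d24:-→d25:-→d26:-→d27:-→d28:H1  best=H1
  ? 146.0.0.1  path d0:H1→d1:-→d2:-→d3:-→d4:-→d5:-→d6:-→d7:-→d8:H0  best=H0
  add 146.0.0.0/8 -> H0 at depth 8
  add 10.169.134.0/24 -> H2 at depth 24
  add 10.169.128.0/20 -> H2 at depth 20
  ? 207.182.35.184  path d0:H1→d1:-  best=H1
  ? 105.185.132.233  path d0:H1→d1:-→d2:-→d3:-→d4:-→d5:H2→d6:-→d7:-→d8:H0→d9:-→d10:-→d11:-→d12:-→d13:H0→d14:-→d15:-→d16:-→d17:-→d18:-→d19:-→d20:H1→d21:-→d22:-→d23:-→d24:H1→d25:-→d26:-→d27:-→d28:-→d29:-→d30:H0→d31:-→d32:-  best=H0
  ? 105.185.132.232  path d0:H1→d1:-→d2:-→d3:-→d4:-→d5:H2→d6:-→d7:-→d8:H0→d9:-→d10:-→d11:-→d12:-→d13:H0→d14:-→d15:-→d16:-→d17:-→d18:-→d19:-→d20:H1→d21:-→d22:-→d23:-→d24:H1→d25:-→d26:-→d27:-→d28:-→d29:-→d30:H0→d31:-  best=H0
  add 105.185.132.0/24 -> H0 at depth 24
  del 105.0.0.0/8 (clear depth 8)
  add 105.185.132.224/28 -> H1 at depth 28
  add 146.0.0.0/8 -> H0 at depth 8
  del 105.185.132.224/28 (clear depth 28)

== LOOKUPS ==
["H2","H0","H1","H0","H0","H1","H0","H2","H0","H0","H0","H1","H0","H1","H0","H0"]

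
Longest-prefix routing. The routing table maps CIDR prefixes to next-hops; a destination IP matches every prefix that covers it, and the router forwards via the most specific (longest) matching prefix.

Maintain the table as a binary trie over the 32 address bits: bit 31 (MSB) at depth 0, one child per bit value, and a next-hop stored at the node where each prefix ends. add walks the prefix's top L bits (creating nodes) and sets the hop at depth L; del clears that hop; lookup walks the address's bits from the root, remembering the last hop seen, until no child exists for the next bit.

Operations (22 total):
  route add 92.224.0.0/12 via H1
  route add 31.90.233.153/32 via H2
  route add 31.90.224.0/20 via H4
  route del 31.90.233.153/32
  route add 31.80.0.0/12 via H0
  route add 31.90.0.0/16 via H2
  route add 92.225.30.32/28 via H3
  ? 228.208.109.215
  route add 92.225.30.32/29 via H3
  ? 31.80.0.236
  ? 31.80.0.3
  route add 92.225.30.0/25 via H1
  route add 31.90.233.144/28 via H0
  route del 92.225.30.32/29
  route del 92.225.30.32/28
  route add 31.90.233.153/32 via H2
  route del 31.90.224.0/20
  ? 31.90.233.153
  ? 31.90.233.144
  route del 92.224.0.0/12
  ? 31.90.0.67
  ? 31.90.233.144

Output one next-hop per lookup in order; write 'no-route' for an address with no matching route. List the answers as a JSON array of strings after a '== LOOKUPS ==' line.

Process each operation:
  + 92.224.0.0/12 (H1) depth=12
  + 31.90.233.153/32 (H2) depth=32
  + 31.90.224.0/20 (H4) depth=20
  - 31.90.233.153/32 clear@32
  + 31.80.0.0/12 (H0) depth=12
  + 31.90.0.0/16 (H2) depth=16
  + 92.225.30.32/28 (H3) depth=28
  Q 228.208.109.215: descend ε ; hops seen [∅] ; pick no-route
  + 92.225.30.32/29 (H3) depth=29
  Q 31.80.0.236: descend 000111110101 ; hops seen [H0] ; pick H0
  Q 31.80.0.3: descend 000111110101 ; hops seen [H0] ; pick H0
  + 92.225.30.0/25 (H1) depth=25
  + 31.90.233.144/28 (H0) depth=28
  - 92.225.30.32/29 clear@29
  - 92.225.30.32/28 clear@28
  + 31.90.233.153/32 (H2) depth=32
  - 31.90.224.0/20 clear@20
  Q 31.90.233.153: descend 00011111010110101110100110011001 ; hops seen [H0,H2,H0,H2] ; pick H2
  Q 31.90.233.144: descend 0001111101011010111010011001 ; hops seen [H0,H2,H0] ; pick H0
  - 92.224.0.0/12 clear@12
  Q 31.90.0.67: descend 0001111101011010 ; hops seen [H0,H2] ; pick H2
  Q 31.90.233.144: descend 0001111101011010111010011001 ; hops seen [H0,H2,H0] ; pick H0

== LOOKUPS ==
["no-route","H0","H0","H2","H0","H2","H0"]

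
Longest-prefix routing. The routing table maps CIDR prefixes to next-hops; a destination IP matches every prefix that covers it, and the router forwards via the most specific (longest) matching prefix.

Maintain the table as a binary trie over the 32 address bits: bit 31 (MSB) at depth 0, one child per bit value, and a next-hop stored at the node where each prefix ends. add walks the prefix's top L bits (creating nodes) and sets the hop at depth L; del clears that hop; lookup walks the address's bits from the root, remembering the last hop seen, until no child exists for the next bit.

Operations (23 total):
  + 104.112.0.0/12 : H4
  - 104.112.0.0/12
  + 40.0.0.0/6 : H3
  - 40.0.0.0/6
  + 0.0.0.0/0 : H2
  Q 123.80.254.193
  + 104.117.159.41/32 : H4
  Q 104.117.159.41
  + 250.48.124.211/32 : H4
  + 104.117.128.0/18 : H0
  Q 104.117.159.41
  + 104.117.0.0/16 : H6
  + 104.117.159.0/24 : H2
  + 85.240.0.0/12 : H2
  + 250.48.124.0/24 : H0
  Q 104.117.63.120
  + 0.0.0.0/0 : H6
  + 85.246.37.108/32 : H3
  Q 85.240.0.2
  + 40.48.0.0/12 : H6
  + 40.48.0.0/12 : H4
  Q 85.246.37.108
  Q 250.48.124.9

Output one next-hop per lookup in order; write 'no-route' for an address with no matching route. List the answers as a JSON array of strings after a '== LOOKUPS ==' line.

Trace:
  add 104.112.0.0/12 -> H4 at depth 12
  del 104.112.0.0/12 (clear depth 12)
  add 40.0.0.0/6 -> H3 at depth 6
  del 40.0.0.0/6 (clear depth 6)
  add 0.0.0.0/0 -> H2 at depth 0
  Q 123.80.254.193: descend 011 ; hops seen [H2] ; pick H2
  add 104.117.159.41/32 -> H4 at depth 32
  Q 104.117.159.41: descend 01101000011101011001111100101001 ; hops seen [H2,H4] ; pick H4
  add 250.48.124.211/32 -> H4 at depth 32
  add 104.117.128.0/18 -> H0 at depth 18
  Q 104.117.159.41: descend 01101000011101011001111100101001 ; hops seen [H2,H0,H4] ; pick H4
  add 104.117.0.0/16 -> H6 at depth 16
  add 104.117.159.0/24 -> H2 at depth 24
  add 85.240.0.0/12 -> H2 at depth 12
  add 250.48.124.0/24 -> H0 at depth 24
  Q 104.117.63.120: descend 0110100001110101 ; hops seen [H2,H6] ; pick H6
  add 0.0.0.0/0 -> H6 at depth 0
  add 85.246.37.108/32 -> H3 at depth 32
  Q 85.240.0.2: descend 0101010111110 ; hops seen [H6,H2] ; pick H2
  add 40.48.0.0/12 -> H6 at depth 12
  add 40.48.0.0/12 -> H4 at depth 12
  Q 85.246.37.108: descend 01010101111101100010010101101100 ; hops seen [H6,H2,H3] ; pick H3
  Q 250.48.124.9: descend 111110100011000001111100 ; hops seen [H6,H0] ; pick H0

== LOOKUPS ==
["H2","H4","H4","H6","H2","H3","H0"]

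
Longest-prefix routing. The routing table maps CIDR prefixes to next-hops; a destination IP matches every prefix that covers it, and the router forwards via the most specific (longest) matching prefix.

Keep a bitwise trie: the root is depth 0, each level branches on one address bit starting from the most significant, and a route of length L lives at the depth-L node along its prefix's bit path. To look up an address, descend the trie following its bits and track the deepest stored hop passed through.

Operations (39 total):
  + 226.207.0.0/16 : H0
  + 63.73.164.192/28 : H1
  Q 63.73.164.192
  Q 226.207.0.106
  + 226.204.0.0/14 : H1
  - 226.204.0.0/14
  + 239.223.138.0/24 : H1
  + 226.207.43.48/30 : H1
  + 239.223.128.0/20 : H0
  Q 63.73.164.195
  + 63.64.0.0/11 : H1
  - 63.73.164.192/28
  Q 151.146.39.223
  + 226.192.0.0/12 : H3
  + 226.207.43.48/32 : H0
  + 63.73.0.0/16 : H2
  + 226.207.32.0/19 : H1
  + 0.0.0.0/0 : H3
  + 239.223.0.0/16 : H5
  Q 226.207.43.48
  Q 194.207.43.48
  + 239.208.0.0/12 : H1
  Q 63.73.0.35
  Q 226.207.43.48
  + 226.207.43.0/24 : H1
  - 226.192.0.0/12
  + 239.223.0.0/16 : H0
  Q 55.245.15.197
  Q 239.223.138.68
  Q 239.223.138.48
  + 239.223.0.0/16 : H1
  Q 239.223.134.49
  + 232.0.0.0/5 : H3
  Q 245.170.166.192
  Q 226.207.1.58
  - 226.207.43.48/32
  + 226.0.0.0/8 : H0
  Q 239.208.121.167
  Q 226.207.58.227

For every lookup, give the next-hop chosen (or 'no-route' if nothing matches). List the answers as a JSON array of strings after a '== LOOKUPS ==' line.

Apply in order:
  + 226.207.0.0/16 (H0) depth=16
  + 63.73.164.192/28 (H1) depth=28
  lookup 63.73.164.192: bits 0011111101001001101001001100 walk d0:-→d1:-→d2:-→d3:-→d4:-→d5:-→d6:-→d7:-→d8:-→d9:-→d10:-→d11:-→d12:-→d13:-→d14:-→d15:-→d16:-→d17:-→d18:-→d19:-→d20:-→d21:-→d22:-→d23:-→d24:-→d25:-→d26:-→d27:-→d28:H1 -> H1
  lookup 226.207.0.106: bits 1110001011001111 walk d0:-→d1:-→d2:-→d3:-→d4:-→d5:-→d6:-→d7:-→d8:-→d9:-→d10:-→d11:-→d12:-→d13:-→d14:-→d15:-→d16:H0 -> H0
  + 226.204.0.0/14 (H1) depth=14
  del 226.204.0.0/14 (clear depth 14)
  + 239.223.138.0/24 (H1) depth=24
  + 226.207.43.48/30 (H1) depth=30
  + 239.223.128.0/20 (H0) depth=20
  lookup 63.73.164.195: bits 0011111101001001101001001100 walk d0:-→d1:-→d2:-→d3:-→d4:-→d5:-→d6:-→d7:-→d8:-→d9:-→d10:-→d11:-→d12:-→d13:-→d14:-→d15:-→d16:-→d17:-→d18:-→d19:-→d20:-→d21:-→d22:-→d23:-→d24:-→d25:-→d26:-→d27:-→d28:H1 -> H1
  + 63.64.0.0/11 (H1) depth=11
  del 63.73.164.192/28 (clear depth 28)
  lookup 151.146.39.223: bits 1 walk d0:-→d1:- -> no-route
  + 226.192.0.0/12 (H3) depth=12
  + 226.207.43.48/32 (H0) depth=32
  + 63.73.0.0/16 (H2) depth=16
  + 226.207.32.0/19 (H1) depth=19
  + 0.0.0.0/0 (H3) depth=0
  + 239.223.0.0/16 (H5) depth=16
  lookup 226.207.43.48: bits 11100010110011110010101100110000 walk d0:H3→d1:-→d2:-→d3:-→d4:-→d5:-→d6:-→d7:-→d8:-→d9:-→d10:-→d11:-→d12:H3→d13:-→d14:-→d15:-→d16:H0→d17:-→d18:-→d19:H1→d20:-→d21:-→d22:-→d23:-→d24:-→d25:-→d26:-→d27:-→d28:-→d29:-→d30:H1→d31:-→d32:H0 -> H0
  lookup 194.207.43.48: bits 11 walk d0:H3→d1:-→d2:- -> H3
  + 239.208.0.0/12 (H1) depth=12
  lookup 63.73.0.35: bits 0011111101001001 walk d0:H3→d1:-→d2:-→d3:-→d4:-→d5:-→d6:-→d7:-→d8:-→d9:-→d10:-→d11:H1→d12:-→d13:-→d14:-→d15:-→d16:H2 -> H2
  lookup 226.207.43.48: bits 11100010110011110010101100110000 walk d0:H3→d1:-→d2:-→d3:-→d4:-→d5:-→d6:-→d7:-→d8:-→d9:-→d10:-→d11:-→d12:H3→d13:-→d14:-→d15:-→d16:H0→d17:-→d18:-→d19:H1→d20:-→d21:-→d22:-→d23:-→d24:-→d25:-→d26:-→d27:-→d28:-→d29:-→d30:H1→d31:-→d32:H0 -> H0
  + 226.207.43.0/24 (H1) depth=24
  del 226.192.0.0/12 (clear depth 12)
  + 239.223.0.0/16 (H0) depth=16
  lookup 55.245.15.197: bits 0011 walk d0:H3→d1:-→d2:-→d3:-→d4:- -> H3
  lookup 239.223.138.68: bits 111011111101111110001010 walk d0:H3→d1:-→d2:-→d3:-→d4:-→d5:-→d6:-→d7:-→d8:-→d9:-→d10:-→d11:-→d12:H1→d13:-→d14:-→d15:-→d16:H0→d17:-→d18:-→d19:-→d20:H0→d21:-→d22:-→d23:-→d24:H1 -> H1
  lookup 239.223.138.48: bits 111011111101111110001010 walk d0:H3→d1:-→d2:-→d3:-→d4:-→d5:-→d6:-→d7:-→d8:-→d9:-→d10:-→d11:-→d12:H1→d13:-→d14:-→d15:-→d16:H0→d17:-→d18:-→d19:-→d20:H0→d21:-→d22:-→d23:-→d24:H1 -> H1
  + 239.223.0.0/16 (H1) depth=16
  lookup 239.223.134.49: bits 11101111110111111000 walk d0:H3→d1:-→d2:-→d3:-→d4:-→d5:-→d6:-→d7:-→d8:-→d9:-→d10:-→d11:-→d12:H1→d13:-→d14:-→d15:-→d16:H1→d17:-→d18:-→d19:-→d20:H0 -> H0
  + 232.0.0.0/5 (H3) depth=5
  lookup 245.170.166.192: bits 111 walk d0:H3→d1:-→d2:-→d3:- -> H3
  lookup 226.207.1.58: bits 111000101100111100 walk d0:H3→d1:-→d2:-→d3:-→d4:-→d5:-→d6:-→d7:-→d8:-→d9:-→d10:-→d11:-→d12:-→d13:-→d14:-→d15:-→d16:H0→d17:-→d18:- -> H0
  del 226.207.43.48/32 (clear depth 32)
  + 226.0.0.0/8 (H0) depth=8
  lookup 239.208.121.167: bits 111011111101 walk d0:H3→d1:-→d2:-→d3:-→d4:-→d5:H3→d6:-→d7:-→d8:-→d9:-→d10:-→d11:-→d12:H1 -> H1
  lookup 226.207.58.227: bits 1110001011001111001 walk d0:H3→d1:-→d2:-→d3:-→d4:-→d5:-→d6:-→d7:-→d8:H0→d9:-→d10:-→d11:-→d12:-→d13:-→d14:-→d15:-→d16:H0→d17:-→d18:-→d19:H1 -> H1

== LOOKUPS ==
["H1","H0","H1","no-route","H0","H3","H2","H0","H3","H1","H1","H0","H3","H0","H1","H1"]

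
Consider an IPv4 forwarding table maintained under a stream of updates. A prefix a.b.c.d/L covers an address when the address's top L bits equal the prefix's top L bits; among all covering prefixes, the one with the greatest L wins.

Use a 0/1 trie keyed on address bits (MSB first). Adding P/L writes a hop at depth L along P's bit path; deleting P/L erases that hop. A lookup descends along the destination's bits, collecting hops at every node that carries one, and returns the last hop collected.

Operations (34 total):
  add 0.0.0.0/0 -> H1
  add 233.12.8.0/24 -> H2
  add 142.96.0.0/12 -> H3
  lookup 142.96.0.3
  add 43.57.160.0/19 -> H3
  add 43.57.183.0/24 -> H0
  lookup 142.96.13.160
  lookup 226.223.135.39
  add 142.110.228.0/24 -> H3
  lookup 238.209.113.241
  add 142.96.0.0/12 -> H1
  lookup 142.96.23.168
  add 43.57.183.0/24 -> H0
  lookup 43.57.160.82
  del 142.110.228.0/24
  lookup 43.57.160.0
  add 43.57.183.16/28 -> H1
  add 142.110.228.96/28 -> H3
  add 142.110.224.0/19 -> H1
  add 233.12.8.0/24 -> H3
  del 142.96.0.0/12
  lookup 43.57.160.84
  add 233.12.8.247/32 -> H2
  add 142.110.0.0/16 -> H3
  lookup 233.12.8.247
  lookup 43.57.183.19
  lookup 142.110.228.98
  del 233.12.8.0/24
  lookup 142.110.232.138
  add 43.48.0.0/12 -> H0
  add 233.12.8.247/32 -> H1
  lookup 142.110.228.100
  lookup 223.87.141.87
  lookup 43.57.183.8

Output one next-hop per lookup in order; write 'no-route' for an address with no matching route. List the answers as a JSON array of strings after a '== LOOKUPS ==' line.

Apply in order:
  + 0.0.0.0/0 (H1) depth=0
  + 233.12.8.0/24 (H2) depth=24
  + 142.96.0.0/12 (H3) depth=12
  Q 142.96.0.3: descend 100011100110 ; hops seen [H1,H3] ; pick H3
  + 43.57.160.0/19 (H3) depth=19
  + 43.57.183.0/24 (H0) depth=24
  Q 142.96.13.160: descend 100011100110 ; hops seen [H1,H3] ; pick H3
  Q 226.223.135.39: descend 1110 ; hops seen [H1] ; pick H1
  + 142.110.228.0/24 (H3) depth=24
  Q 238.209.113.241: descend 11101 ; hops seen [H1] ; pick H1
  + 142.96.0.0/12 (H1) depth=12
  Q 142.96.23.168: descend 100011100110 ; hops seen [H1,H1] ; pick H1
  + 43.57.183.0/24 (H0) depth=24
  Q 43.57.160.82: descend 0010101100111001101 ; hops seen [H1,H3] ; pick H3
  del 142.110.228.0/24 (clear depth 24)
  Q 43.57.160.0: descend 0010101100111001101 ; hops seen [H1,H3] ; pick H3
  + 43.57.183.16/28 (H1) depth=28
  + 142.110.228.96/28 (H3) depth=28
  + 142.110.224.0/19 (H1) depth=19
  + 233.12.8.0/24 (H3) depth=24
  del 142.96.0.0/12 (clear depth 12)
  Q 43.57.160.84: descend 0010101100111001101 ; hops seen [H1,H3] ; pick H3
  + 233.12.8.247/32 (H2) depth=32
  + 142.110.0.0/16 (H3) depth=16
  Q 233.12.8.247: descend 11101001000011000000100011110111 ; hops seen [H1,H3,H2] ; pick H2
  Q 43.57.183.19: descend 0010101100111001101101110001 ; hops seen [H1,H3,H0,H1] ; pick H1
  Q 142.110.228.98: descend 1000111001101110111001000110 ; hops seen [H1,H3,H1,H3] ; pick H3
  del 233.12.8.0/24 (clear depth 24)
  Q 142.110.232.138: descend 10001110011011101110 ; hops seen [H1,H3,H1] ; pick H1
  + 43.48.0.0/12 (H0) depth=12
  + 233.12.8.247/32 (H1) depth=32
  Q 142.110.228.100: descend 1000111001101110111001000110 ; hops seen [H1,H3,H1,H3] ; pick H3
  Q 223.87.141.87: descend 11 ; hops seen [H1] ; pick H1
  Q 43.57.183.8: descend 001010110011100110110111000 ; hops seen [H1,H0,H3,H0] ; pick H0

== LOOKUPS ==
["H3","H3","H1","H1","H1","H3","H3","H3","H2","H1","H3","H1","H3","H1","H0"]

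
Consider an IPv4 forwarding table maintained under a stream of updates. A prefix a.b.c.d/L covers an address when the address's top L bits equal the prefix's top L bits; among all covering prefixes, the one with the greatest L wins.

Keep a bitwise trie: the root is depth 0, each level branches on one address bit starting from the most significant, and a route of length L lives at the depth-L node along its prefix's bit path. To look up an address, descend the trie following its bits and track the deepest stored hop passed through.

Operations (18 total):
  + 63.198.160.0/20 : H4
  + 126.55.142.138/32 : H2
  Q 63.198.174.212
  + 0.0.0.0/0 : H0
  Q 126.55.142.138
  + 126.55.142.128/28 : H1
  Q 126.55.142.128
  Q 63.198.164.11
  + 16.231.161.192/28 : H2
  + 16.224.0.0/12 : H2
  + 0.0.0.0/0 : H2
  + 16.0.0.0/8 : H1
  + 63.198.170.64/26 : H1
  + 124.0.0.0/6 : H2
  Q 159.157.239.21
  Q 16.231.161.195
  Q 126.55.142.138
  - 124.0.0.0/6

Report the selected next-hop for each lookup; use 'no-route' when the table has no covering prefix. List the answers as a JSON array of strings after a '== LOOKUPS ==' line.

Trace:
  + 63.198.160.0/20 (H4) depth=20
  + 126.55.142.138/32 (H2) depth=32
  lookup 63.198.174.212: bits 00111111110001101010 walk d0:-→d1:-→d2:-→d3:-→d4:-→d5:-→d6:-→d7:-→d8:-→d9:-→d10:-→d11:-→d12:-→d13:-→d14:-→d15:-→d16:-→d17:-→d18:-→d19:-→d20:H4 -> H4
  + 0.0.0.0/0 (H0) depth=0
  lookup 126.55.142.138: bits 01111110001101111000111010001010 walk d0:H0→d1:-→d2:-→d3:-→d4:-→d5:-→d6:-→d7:-→d8:-→d9:-→d10:-→d11:-→d12:-→d13:-→d14:-→d15:-→d16:-→d17:-→d18:-→d19:-→d20:-→d21:-→d22:-→d23:-→d24:-→d25:-→d26:-→d27:-→d28:-→d29:-→d30:-→d31:-→d32:H2 -> H2
  + 126.55.142.128/28 (H1) depth=28
  lookup 126.55.142.128: bits 0111111000110111100011101000 walk d0:H0→d1:-→d2:-→d3:-→d4:-→d5:-→d6:-→d7:-→d8:-→d9:-→d10:-→d11:-→d12:-→d13:-→d14:-→d15:-→d16:-→d17:-→d18:-→d19:-→d20:-→d21:-→d22:-→d23:-→d24:-→d25:-→d26:-→d27:-→d28:H1 -> H1
  lookup 63.198.164.11: bits 00111111110001101010 walk d0:H0→d1:-→d2:-→d3:-→d4:-→d5:-→d6:-→d7:-→d8:-→d9:-→d10:-→d11:-→d12:-→d13:-→d14:-→d15:-→d16:-→d17:-→d18:-→d19:-→d20:H4 -> H4
  + 16.231.161.192/28 (H2) depth=28
  + 16.224.0.0/12 (H2) depth=12
  + 0.0.0.0/0 (H2) depth=0
  + 16.0.0.0/8 (H1) depth=8
  + 63.198.170.64/26 (H1) depth=26
  + 124.0.0.0/6 (H2) depth=6
  lookup 159.157.239.21: bits ε walk d0:H2 -> H2
  lookup 16.231.161.195: bits 0001000011100111101000011100 walk d0:H2→d1:-→d2:-→d3:-→d4:-→d5:-→d6:-→d7:-→d8:H1→d9:-→d10:-→d11:-→d12:H2→d13:-→d14:-→d15:-→d16:-→d17:-→d18:-→d19:-→d20:-→d21:-→d22:-→d23:-→d24:-→d25:-→d26:-→d27:-→d28:H2 -> H2
  lookup 126.55.142.138: bits 01111110001101111000111010001010 walk d0:H2→d1:-→d2:-→d3:-→d4:-→d5:-→d6:H2→d7:-→d8:-→d9:-→d10:-→d11:-→d12:-→d13:-→d14:-→d15:-→d16:-→d17:-→d18:-→d19:-→d20:-→d21:-→d22:-→d23:-→d24:-→d25:-→d26:-→d27:-→d28:H1→d29:-→d30:-→d31:-→d32:H2 -> H2
  del 124.0.0.0/6 (clear depth 6)

== LOOKUPS ==
["H4","H2","H1","H4","H2","H2","H2"]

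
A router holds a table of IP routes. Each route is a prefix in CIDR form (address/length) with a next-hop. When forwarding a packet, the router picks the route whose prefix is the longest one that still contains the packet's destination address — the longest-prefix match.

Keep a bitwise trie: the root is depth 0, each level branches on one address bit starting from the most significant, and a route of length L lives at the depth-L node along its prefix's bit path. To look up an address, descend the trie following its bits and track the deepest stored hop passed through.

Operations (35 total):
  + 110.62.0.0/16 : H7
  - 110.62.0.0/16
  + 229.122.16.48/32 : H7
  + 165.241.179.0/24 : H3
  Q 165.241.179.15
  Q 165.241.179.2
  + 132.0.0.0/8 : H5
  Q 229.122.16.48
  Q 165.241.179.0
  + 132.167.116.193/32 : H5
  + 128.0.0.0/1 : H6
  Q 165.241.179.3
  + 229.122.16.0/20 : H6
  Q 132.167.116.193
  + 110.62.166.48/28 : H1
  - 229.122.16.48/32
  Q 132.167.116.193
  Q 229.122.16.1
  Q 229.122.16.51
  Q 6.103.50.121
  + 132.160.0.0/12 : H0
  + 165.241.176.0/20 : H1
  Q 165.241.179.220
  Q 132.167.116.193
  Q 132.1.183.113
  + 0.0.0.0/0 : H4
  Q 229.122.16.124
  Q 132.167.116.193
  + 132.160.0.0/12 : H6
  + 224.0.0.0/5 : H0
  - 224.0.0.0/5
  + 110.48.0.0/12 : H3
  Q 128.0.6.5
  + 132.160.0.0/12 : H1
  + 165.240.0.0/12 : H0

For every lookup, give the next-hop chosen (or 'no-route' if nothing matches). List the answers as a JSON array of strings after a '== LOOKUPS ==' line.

Trace:
  + 110.62.0.0/16 (H7) depth=16
  del 110.62.0.0/16 (clear depth 16)
  + 229.122.16.48/32 (H7) depth=32
  + 165.241.179.0/24 (H3) depth=24
  lookup 165.241.179.15: bits 101001011111000110110011 walk d0:-→d1:-→d2:-→d3:-→d4:-→d5:-→d6:-→d7:-→d8:-→d9:-→d10:-→d11:-→d12:-→d13:-→d14:-→d15:-→d16:-→d17:-→d18:-→d19:-→d20:-→d21:-→d22:-→d23:-→d24:H3 -> H3
  lookup 165.241.179.2: bits 101001011111000110110011 walk d0:-→d1:-→d2:-→d3:-→d4:-→d5:-→d6:-→d7:-→d8:-→d9:-→d10:-→d11:-→d12:-→d13:-→d14:-→d15:-→d16:-→d17:-→d18:-→d19:-→d20:-→d21:-→d22:-→d23:-→d24:H3 -> H3
  + 132.0.0.0/8 (H5) depth=8
  lookup 229.122.16.48: bits 11100101011110100001000000110000 walk d0:-→d1:-→d2:-→d3:-→d4:-→d5:-→d6:-→d7:-→d8:-→d9:-→d10:-→d11:-→d12:-→d13:-→d14:-→d15:-→d16:-→d17:-→d18:-→d19:-→d20:-→d21:-→d22:-→d23:-→d24:-→d25:-→d26:-→d27:-→d28:-→d29:-→d30:-→d31:-→d32:H7 -> H7
  lookup 165.241.179.0: bits 101001011111000110110011 walk d0:-→d1:-→d2:-→d3:-→d4:-→d5:-→d6:-→d7:-→d8:-→d9:-→d10:-→d11:-→d12:-→d13:-→d14:-→d15:-→d16:-→d17:-→d18:-→d19:-→d20:-→d21:-→d22:-→d23:-→d24:H3 -> H3
  + 132.167.116.193/32 (H5) depth=32
  + 128.0.0.0/1 (H6) depth=1
  lookup 165.241.179.3: bits 101001011111000110110011 walk d0:-→d1:H6→d2:-→d3:-→d4:-→d5:-→d6:-→d7:-→d8:-→d9:-→d10:-→d11:-→d12:-→d13:-→d14:-→d15:-→d16:-→d17:-→d18:-→d19:-→d20:-→d21:-→d22:-→d23:-→d24:H3 -> H3
  + 229.122.16.0/20 (H6) depth=20
  lookup 132.167.116.193: bits 10000100101001110111010011000001 walk d0:-→d1:H6→d2:-→d3:-→d4:-→d5:-→d6:-→d7:-→d8:H5→d9:-→d10:-→d11:-→d12:-→d13:-→d14:-→d15:-→d16:-→d17:-→d18:-→d19:-→d20:-→d21:-→d22:-→d23:-→d24:-→d25:-→d26:-→d27:-→d28:-→d29:-→d30:-→d31:-→d32:H5 -> H5
  + 110.62.166.48/28 (H1) depth=28
  del 229.122.16.48/32 (clear depth 32)
  lookup 132.167.116.193: bits 10000100101001110111010011000001 walk d0:-→d1:H6→d2:-→d3:-→d4:-→d5:-→d6:-→d7:-→d8:H5→d9:-→d10:-→d11:-→d12:-→d13:-→d14:-→d15:-→d16:-→d17:-→d18:-→d19:-→d20:-→d21:-→d22:-→d23:-→d24:-→d25:-→d26:-→d27:-→d28:-→d29:-→d30:-→d31:-→d32:H5 -> H5
  lookup 229.122.16.1: bits 11100101011110100001000000 walk d0:-→d1:H6→d2:-→d3:-→d4:-→d5:-→d6:-→d7:-→d8:-→d9:-→d10:-→d11:-→d12:-→d13:-→d14:-→d15:-→d16:-→d17:-→d18:-→d19:-→d20:H6→d21:-→d22:-→d23:-→d24:-→d25:-→d26:- -> H6
  lookup 229.122.16.51: bits 111001010111101000010000001100 walk d0:-→d1:H6→d2:-→d3:-→d4:-→d5:-→d6:-→d7:-→d8:-→d9:-→d10:-→d11:-→d12:-→d13:-→d14:-→d15:-→d16:-→d17:-→d18:-→d19:-→d20:H6→d21:-→d22:-→d23:-→d24:-→d25:-→d26:-→d27:-→d28:-→d29:-→d30:- -> H6
  lookup 6.103.50.121: bits 0 walk d0:-→d1:- -> no-route
  + 132.160.0.0/12 (H0) depth=12
  + 165.241.176.0/20 (H1) depth=20
  lookup 165.241.179.220: bits 101001011111000110110011 walk d0:-→d1:H6→d2:-→d3:-→d4:-→d5:-→d6:-→d7:-→d8:-→d9:-→d10:-→d11:-→d12:-→d13:-→d14:-→d15:-→d16:-→d17:-→d18:-→d19:-→d20:H1→d21:-→d22:-→d23:-→d24:H3 -> H3
  lookup 132.167.116.193: bits 10000100101001110111010011000001 walk d0:-→d1:H6→d2:-→d3:-→d4:-→d5:-→d6:-→d7:-→d8:H5→d9:-→d10:-→d11:-→d12:H0→d13:-→d14:-→d15:-→d16:-→d17:-→d18:-→d19:-→d20:-→d21:-→d22:-→d23:-→d24:-→d25:-→d26:-→d27:-→d28:-→d29:-→d30:-→d31:-→d32:H5 -> H5
  lookup 132.1.183.113: bits 10000100 walk d0:-→d1:H6→d2:-→d3:-→d4:-→d5:-→d6:-→d7:-→d8:H5 -> H5
  + 0.0.0.0/0 (H4) depth=0
  lookup 229.122.16.124: bits 1110010101111010000100000 walk d0:H4→d1:H6→d2:-→d3:-→d4:-→d5:-→d6:-→d7:-→d8:-→d9:-→d10:-→d11:-→d12:-→d13:-→d14:-→d15:-→d16:-→d17:-→d18:-→d19:-→d20:H6→d21:-→d22:-→d23:-→d24:-→d25:- -> H6
  lookup 132.167.116.193: bits 10000100101001110111010011000001 walk d0:H4→d1:H6→d2:-→d3:-→d4:-→d5:-→d6:-→d7:-→d8:H5→d9:-→d10:-→d11:-→d12:H0→d13:-→d14:-→d15:-→d16:-→d17:-→d18:-→d19:-→d20:-→d21:-→d22:-→d23:-→d24:-→d25:-→d26:-→d27:-→d28:-→d29:-→d30:-→d31:-→d32:H5 -> H5
  + 132.160.0.0/12 (H6) depth=12
  + 224.0.0.0/5 (H0) depth=5
  del 224.0.0.0/5 (clear depth 5)
  + 110.48.0.0/12 (H3) depth=12
  lookup 128.0.6.5: bits 10000 walk d0:H4→d1:H6→d2:-→d3:-→d4:-→d5:- -> H6
  + 132.160.0.0/12 (H1) depth=12
  + 165.240.0.0/12 (H0) depth=12

== LOOKUPS ==
["H3","H3","H7","H3","H3","H5","H5","H6","H6","no-route","H3","H5","H5","H6","H5","H6"]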